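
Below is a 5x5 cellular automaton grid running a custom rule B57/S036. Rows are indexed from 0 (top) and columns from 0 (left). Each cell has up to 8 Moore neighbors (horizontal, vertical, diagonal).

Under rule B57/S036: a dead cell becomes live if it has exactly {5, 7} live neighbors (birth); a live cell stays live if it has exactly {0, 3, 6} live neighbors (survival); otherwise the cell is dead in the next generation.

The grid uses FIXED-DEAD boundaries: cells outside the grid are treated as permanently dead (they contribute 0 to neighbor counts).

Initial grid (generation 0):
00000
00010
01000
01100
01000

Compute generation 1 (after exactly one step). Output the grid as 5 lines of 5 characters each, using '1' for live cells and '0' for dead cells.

Simulating step by step:
Generation 0 (given above): 5 live cells
Generation 1: 3 live cells
(generation 1 grid is the final answer)

Answer: 00000
00010
00000
01100
00000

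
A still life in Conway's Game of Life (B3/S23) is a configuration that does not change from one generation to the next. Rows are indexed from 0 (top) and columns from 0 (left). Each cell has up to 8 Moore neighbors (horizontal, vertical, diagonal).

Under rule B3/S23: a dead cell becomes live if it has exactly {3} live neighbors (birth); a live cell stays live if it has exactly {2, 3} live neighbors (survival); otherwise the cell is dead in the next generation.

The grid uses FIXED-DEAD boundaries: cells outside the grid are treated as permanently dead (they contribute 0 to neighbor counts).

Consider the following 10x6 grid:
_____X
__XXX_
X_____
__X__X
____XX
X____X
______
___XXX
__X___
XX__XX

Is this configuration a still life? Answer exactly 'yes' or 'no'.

Answer: no

Derivation:
Compute generation 1 and compare to generation 0 (given above):
Generation 1:
___XX_
___XX_
_XX_X_
____XX
____XX
____XX
_____X
___XX_
_XX___
_X____
Cell (0,3) differs: gen0=0 vs gen1=1 -> NOT a still life.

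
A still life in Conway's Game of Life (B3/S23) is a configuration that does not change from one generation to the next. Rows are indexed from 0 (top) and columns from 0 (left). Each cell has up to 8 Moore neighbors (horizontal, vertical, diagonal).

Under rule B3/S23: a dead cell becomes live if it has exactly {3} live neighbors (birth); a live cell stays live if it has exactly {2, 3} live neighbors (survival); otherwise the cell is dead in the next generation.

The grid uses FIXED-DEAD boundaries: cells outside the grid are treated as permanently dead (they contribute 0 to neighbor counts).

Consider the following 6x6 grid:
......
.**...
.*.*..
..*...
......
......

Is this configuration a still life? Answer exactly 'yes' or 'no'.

Compute generation 1 and compare to generation 0 (given above):
Generation 1:
......
.**...
.*.*..
..*...
......
......
The grids are IDENTICAL -> still life.

Answer: yes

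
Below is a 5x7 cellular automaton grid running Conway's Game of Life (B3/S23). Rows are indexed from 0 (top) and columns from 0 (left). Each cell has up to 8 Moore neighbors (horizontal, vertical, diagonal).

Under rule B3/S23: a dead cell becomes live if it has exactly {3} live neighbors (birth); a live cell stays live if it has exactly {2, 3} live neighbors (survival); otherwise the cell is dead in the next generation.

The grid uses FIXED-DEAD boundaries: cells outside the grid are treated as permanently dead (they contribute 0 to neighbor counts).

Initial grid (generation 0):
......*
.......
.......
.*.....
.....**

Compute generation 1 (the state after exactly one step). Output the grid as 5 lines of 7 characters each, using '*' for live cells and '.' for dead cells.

Simulating step by step:
Generation 0 (given above): 4 live cells
Generation 1: 0 live cells
(generation 1 grid is the final answer)

Answer: .......
.......
.......
.......
.......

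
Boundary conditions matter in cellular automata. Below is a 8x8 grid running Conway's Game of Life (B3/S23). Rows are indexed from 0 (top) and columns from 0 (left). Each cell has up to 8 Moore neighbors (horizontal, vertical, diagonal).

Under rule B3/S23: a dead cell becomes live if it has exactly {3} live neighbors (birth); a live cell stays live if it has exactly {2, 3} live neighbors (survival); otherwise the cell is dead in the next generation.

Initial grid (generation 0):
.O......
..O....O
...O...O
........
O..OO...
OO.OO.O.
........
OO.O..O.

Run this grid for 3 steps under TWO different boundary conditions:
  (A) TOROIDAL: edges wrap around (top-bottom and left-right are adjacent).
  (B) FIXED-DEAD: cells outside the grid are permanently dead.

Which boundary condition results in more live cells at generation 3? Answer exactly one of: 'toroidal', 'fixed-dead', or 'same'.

Under TOROIDAL boundary, generation 3:
...O...O
O.......
..O.....
O.......
......OO
O......O
.OOOOOOO
OOOOOO..
Population = 22

Under FIXED-DEAD boundary, generation 3:
........
........
........
........
OO......
OO......
.....O..
........
Population = 5

Comparison: toroidal=22, fixed-dead=5 -> toroidal

Answer: toroidal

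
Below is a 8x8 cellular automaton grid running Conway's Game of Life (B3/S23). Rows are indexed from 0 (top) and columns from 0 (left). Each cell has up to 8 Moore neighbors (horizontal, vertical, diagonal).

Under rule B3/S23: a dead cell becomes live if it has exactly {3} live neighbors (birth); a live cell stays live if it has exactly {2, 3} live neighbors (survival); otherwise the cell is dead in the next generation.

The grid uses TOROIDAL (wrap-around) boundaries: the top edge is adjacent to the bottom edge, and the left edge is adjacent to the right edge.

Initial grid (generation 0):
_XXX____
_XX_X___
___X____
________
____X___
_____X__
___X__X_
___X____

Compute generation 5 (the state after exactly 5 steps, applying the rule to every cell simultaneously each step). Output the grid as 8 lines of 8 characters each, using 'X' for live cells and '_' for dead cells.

Answer: _X___X__
_X___X__
__XXX___
___X____
________
________
____X___
__X__X__

Derivation:
Simulating step by step:
Generation 0 (given above): 12 live cells
Generation 1: 11 live cells
_X__X___
_X__X___
__XX____
________
________
____XX__
____X___
___XX___
Generation 2: 12 live cells
__X_XX__
_X__X___
__XX____
________
________
____XX__
________
___XXX__
Generation 3: 9 live cells
__X_____
_X__XX__
__XX____
________
________
________
___X____
___X_X__
Generation 4: 12 live cells
__XX_X__
_X__X___
__XXX___
________
________
________
____X___
__XXX___
Generation 5: 11 live cells
(generation 5 grid is the final answer)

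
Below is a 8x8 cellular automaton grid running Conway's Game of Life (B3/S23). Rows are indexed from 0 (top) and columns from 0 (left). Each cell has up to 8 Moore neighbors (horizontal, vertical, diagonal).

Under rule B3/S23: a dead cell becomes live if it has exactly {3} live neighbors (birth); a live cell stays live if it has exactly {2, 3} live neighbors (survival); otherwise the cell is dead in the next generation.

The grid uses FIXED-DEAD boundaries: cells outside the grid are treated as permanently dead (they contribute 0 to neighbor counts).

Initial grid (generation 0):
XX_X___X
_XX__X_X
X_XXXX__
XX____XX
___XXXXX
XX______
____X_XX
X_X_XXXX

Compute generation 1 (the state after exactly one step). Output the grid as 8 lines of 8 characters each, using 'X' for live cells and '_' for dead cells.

Simulating step by step:
Generation 0 (given above): 33 live cells
Generation 1: 24 live cells
(generation 1 grid is the final answer)

Answer: XX____X_
_____X__
X__XXX_X
XX_____X
__X_XX_X
___X____
X__XX__X
___XX__X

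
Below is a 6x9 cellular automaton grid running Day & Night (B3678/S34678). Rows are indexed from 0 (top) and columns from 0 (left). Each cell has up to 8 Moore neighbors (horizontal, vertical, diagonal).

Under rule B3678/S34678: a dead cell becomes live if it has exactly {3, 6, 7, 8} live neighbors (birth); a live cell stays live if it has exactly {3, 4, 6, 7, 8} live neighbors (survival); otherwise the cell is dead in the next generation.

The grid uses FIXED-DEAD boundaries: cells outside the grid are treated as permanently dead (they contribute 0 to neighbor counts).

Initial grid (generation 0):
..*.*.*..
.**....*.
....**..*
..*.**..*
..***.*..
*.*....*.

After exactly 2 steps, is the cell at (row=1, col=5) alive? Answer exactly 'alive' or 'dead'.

Simulating step by step:
Generation 0 (given above): 20 live cells
Generation 1: 17 live cells
.*.*.....
....*.*..
.**.****.
...*..**.
..*.*..*.
.*.......
Generation 2: 12 live cells
.........
.*..*.**.
....*..*.
.*.*...**
...*..*..
.........

Cell (1,5) at generation 2: 0 -> dead

Answer: dead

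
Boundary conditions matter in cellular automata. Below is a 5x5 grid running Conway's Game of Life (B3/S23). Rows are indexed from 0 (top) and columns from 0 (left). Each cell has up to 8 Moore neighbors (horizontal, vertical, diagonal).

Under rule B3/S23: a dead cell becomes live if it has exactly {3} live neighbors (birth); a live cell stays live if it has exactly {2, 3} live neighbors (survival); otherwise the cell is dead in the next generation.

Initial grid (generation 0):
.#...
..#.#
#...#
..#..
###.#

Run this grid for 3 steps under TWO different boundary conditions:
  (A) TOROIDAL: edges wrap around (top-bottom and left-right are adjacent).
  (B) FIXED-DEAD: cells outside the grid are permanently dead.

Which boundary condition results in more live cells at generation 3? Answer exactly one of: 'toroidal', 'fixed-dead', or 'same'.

Answer: same

Derivation:
Under TOROIDAL boundary, generation 3:
....#
.#.#.
##...
....#
##.#.
Population = 9

Under FIXED-DEAD boundary, generation 3:
.....
.#...
###..
#..#.
.###.
Population = 9

Comparison: toroidal=9, fixed-dead=9 -> same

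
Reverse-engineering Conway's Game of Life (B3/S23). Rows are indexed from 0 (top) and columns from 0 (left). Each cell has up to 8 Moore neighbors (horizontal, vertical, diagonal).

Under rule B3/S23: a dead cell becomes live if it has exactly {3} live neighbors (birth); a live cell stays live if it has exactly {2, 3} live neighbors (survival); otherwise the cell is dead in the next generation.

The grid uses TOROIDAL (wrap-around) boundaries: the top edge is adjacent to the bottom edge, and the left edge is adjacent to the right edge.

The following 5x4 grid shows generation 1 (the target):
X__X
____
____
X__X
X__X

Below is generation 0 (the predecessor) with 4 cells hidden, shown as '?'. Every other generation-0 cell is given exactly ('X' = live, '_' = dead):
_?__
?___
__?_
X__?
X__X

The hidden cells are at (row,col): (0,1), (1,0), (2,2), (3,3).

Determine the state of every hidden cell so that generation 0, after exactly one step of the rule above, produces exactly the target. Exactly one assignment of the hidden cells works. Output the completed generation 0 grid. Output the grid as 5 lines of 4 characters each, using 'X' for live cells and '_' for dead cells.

Hidden generation-0 cells (in order): (0,1), (1,0), (2,2), (3,3).
A hidden cell only influences target cells in its own 3x3 neighborhood. Try each of the 2^4 = 16 assignments, step the completed generation 0 forward once under B3/S23, and compare with the target:
  (0,1)=_ (1,0)=_ (2,2)=_ (3,3)=_ -> step gives (0,0)='_' but target has 'X' -> reject
  (0,1)=_ (1,0)=_ (2,2)=_ (3,3)=X -> step gives (0,0)='_' but target has 'X' -> reject
  (0,1)=_ (1,0)=_ (2,2)=X (3,3)=_ -> step gives (0,0)='_' but target has 'X' -> reject
  (0,1)=_ (1,0)=_ (2,2)=X (3,3)=X -> step gives (0,0)='_' but target has 'X' -> reject
  (0,1)=_ (1,0)=X (2,2)=_ (3,3)=_ -> step reproduces the target at every cell -> ACCEPT
  (0,1)=_ (1,0)=X (2,2)=_ (3,3)=X -> step gives (2,0)='X' but target has '_' -> reject
  (0,1)=_ (1,0)=X (2,2)=X (3,3)=_ -> step gives (2,1)='X' but target has '_' -> reject
  (0,1)=_ (1,0)=X (2,2)=X (3,3)=X -> step gives (2,0)='X' but target has '_' -> reject
  (0,1)=X (1,0)=_ (2,2)=_ (3,3)=_ -> step gives (0,3)='_' but target has 'X' -> reject
  (0,1)=X (1,0)=_ (2,2)=_ (3,3)=X -> step gives (0,3)='_' but target has 'X' -> reject
  (0,1)=X (1,0)=_ (2,2)=X (3,3)=_ -> step gives (0,3)='_' but target has 'X' -> reject
  (0,1)=X (1,0)=_ (2,2)=X (3,3)=X -> step gives (0,3)='_' but target has 'X' -> reject
  (0,1)=X (1,0)=X (2,2)=_ (3,3)=_ -> step gives (0,0)='_' but target has 'X' -> reject
  (0,1)=X (1,0)=X (2,2)=_ (3,3)=X -> step gives (0,0)='_' but target has 'X' -> reject
  (0,1)=X (1,0)=X (2,2)=X (3,3)=_ -> step gives (0,0)='_' but target has 'X' -> reject
  (0,1)=X (1,0)=X (2,2)=X (3,3)=X -> step gives (0,0)='_' but target has 'X' -> reject
Unique solution: (0,1)=dead, (1,0)=live, (2,2)=dead, (3,3)=dead.
Check: live-neighbor counts of every cell in the completed generation 0:
3213
0101
2202
2213
2212
Applying B3/S23 to generation 0 with these counts gives:
X__X
____
____
X__X
X__X
which matches the target exactly.

Answer: ____
X___
____
X___
X__X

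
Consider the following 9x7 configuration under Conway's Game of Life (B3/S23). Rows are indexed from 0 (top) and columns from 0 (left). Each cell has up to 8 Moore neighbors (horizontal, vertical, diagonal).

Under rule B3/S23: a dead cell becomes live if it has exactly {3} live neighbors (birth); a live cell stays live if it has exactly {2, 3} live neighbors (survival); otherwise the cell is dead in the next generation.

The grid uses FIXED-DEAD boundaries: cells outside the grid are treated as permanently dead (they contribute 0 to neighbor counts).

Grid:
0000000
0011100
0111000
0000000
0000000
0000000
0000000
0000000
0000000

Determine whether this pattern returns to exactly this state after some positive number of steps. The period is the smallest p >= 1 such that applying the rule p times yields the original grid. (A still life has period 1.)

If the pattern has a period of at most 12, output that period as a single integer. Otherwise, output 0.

Answer: 2

Derivation:
Simulating and comparing each generation to the original:
Gen 0 (original, given above): 6 live cells
Gen 1: 6 live cells, differs from original
Gen 2: 6 live cells, MATCHES original -> period = 2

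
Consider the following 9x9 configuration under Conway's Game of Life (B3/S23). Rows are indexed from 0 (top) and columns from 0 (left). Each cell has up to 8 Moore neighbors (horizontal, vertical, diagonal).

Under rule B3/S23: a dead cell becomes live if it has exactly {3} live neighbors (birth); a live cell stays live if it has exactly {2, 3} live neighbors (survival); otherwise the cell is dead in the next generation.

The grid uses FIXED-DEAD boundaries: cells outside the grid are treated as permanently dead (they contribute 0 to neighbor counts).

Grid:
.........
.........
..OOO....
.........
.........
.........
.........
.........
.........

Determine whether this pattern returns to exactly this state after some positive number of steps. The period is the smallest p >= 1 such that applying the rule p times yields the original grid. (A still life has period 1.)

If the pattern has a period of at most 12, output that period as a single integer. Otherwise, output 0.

Simulating and comparing each generation to the original:
Gen 0 (original, given above): 3 live cells
Gen 1: 3 live cells, differs from original
Gen 2: 3 live cells, MATCHES original -> period = 2

Answer: 2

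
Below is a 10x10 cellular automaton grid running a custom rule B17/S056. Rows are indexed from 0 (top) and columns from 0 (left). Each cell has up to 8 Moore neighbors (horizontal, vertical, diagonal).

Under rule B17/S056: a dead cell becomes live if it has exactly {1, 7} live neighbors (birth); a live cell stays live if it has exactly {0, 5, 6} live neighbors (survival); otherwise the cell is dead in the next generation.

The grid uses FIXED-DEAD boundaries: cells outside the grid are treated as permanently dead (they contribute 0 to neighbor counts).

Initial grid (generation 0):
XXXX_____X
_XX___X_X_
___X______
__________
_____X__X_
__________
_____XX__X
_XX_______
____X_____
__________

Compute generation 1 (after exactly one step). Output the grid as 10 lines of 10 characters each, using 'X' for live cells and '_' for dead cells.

Simulating step by step:
Generation 0 (given above): 18 live cells
Generation 1: 41 live cells
(generation 1 grid is the final answer)

Answer: ____XXX___
__X__XX___
X___XXX_XX
__XX_XXXXX
____XXXXXX
__________
X__XX__XXX
X______XXX
X___XX____
___XXX____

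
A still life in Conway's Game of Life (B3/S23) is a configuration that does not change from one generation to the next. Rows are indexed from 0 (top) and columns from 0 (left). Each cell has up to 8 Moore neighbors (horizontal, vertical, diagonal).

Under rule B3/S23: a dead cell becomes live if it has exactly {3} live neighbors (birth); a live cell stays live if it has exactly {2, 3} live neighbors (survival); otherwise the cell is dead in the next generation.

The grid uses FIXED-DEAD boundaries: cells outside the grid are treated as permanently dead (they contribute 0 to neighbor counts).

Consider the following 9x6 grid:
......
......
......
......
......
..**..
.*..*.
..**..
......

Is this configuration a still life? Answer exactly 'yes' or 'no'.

Answer: yes

Derivation:
Compute generation 1 and compare to generation 0 (given above):
Generation 1:
......
......
......
......
......
..**..
.*..*.
..**..
......
The grids are IDENTICAL -> still life.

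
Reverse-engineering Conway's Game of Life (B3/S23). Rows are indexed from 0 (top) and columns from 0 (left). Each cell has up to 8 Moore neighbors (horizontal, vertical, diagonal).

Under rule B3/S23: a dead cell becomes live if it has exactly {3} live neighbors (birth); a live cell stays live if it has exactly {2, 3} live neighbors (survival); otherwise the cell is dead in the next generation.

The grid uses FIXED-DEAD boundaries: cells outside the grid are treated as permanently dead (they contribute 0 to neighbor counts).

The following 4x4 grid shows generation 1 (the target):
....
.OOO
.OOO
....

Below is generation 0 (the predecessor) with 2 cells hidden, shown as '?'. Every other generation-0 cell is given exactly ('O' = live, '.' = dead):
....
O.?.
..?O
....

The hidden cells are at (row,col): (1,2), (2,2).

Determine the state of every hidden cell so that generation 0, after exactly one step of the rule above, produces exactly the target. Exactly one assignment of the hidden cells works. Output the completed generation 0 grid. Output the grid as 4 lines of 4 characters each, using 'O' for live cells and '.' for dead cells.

Answer: ....
O.O.
..OO
....

Derivation:
Hidden generation-0 cells (in order): (1,2), (2,2).
A hidden cell only influences target cells in its own 3x3 neighborhood. Try each of the 2^2 = 4 assignments, step the completed generation 0 forward once under B3/S23, and compare with the target:
  (1,2)=. (2,2)=. -> step gives (1,1)='.' but target has 'O' -> reject
  (1,2)=. (2,2)=O -> step gives (1,1)='.' but target has 'O' -> reject
  (1,2)=O (2,2)=. -> step gives (1,1)='.' but target has 'O' -> reject
  (1,2)=O (2,2)=O -> step reproduces the target at every cell -> ACCEPT
Unique solution: (1,2)=live, (2,2)=live.
Check: live-neighbor counts of every cell in the completed generation 0:
1211
0323
1322
0122
Applying B3/S23 to generation 0 with these counts gives:
....
.OOO
.OOO
....
which matches the target exactly.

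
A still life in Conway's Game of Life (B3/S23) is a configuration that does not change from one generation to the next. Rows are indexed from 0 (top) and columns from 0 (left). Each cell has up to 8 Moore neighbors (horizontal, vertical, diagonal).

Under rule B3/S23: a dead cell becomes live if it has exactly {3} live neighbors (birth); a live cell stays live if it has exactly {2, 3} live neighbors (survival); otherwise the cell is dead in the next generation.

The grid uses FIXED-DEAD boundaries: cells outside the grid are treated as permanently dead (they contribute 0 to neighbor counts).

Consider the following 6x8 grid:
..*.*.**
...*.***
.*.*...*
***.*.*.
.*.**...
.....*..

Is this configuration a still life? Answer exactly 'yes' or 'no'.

Answer: no

Derivation:
Compute generation 1 and compare to generation 0 (given above):
Generation 1:
...**..*
...*.*..
**.*...*
*...**..
**.**...
....*...
Cell (0,2) differs: gen0=1 vs gen1=0 -> NOT a still life.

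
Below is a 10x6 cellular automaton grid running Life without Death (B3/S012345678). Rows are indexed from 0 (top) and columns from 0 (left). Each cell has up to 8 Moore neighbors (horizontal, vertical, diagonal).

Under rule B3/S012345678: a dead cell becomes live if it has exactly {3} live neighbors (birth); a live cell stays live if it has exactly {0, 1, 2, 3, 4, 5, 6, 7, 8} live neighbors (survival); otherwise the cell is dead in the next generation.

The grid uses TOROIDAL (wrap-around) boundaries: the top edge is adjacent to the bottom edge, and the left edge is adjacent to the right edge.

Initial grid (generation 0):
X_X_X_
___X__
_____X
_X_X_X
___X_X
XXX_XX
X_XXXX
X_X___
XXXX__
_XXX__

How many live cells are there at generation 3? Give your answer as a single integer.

Simulating step by step:
Generation 0 (given above): 29 live cells
Generation 1: 36 live cells
X_X_X_
___XXX
X_X__X
_XXX_X
___X_X
XXX_XX
X_XXXX
X_X___
XXXX__
_XXXXX
Generation 2: 37 live cells
X_X_X_
__XXXX
X_X__X
_XXX_X
___X_X
XXX_XX
X_XXXX
X_X___
XXXX__
_XXXXX
Generation 3: 37 live cells
X_X_X_
__XXXX
X_X__X
_XXX_X
___X_X
XXX_XX
X_XXXX
X_X___
XXXX__
_XXXXX
Population at generation 3: 37

Answer: 37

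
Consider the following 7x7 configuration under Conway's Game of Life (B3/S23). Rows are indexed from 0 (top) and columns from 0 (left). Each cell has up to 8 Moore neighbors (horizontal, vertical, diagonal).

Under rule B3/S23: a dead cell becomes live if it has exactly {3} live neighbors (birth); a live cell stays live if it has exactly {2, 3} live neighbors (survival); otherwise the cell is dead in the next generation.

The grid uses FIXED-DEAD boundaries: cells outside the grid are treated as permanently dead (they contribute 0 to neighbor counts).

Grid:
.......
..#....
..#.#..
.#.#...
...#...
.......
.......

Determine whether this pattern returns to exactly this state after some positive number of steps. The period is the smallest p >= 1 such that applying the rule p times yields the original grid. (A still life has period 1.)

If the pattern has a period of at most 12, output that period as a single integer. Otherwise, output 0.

Simulating and comparing each generation to the original:
Gen 0 (original, given above): 6 live cells
Gen 1: 6 live cells, differs from original
Gen 2: 6 live cells, MATCHES original -> period = 2

Answer: 2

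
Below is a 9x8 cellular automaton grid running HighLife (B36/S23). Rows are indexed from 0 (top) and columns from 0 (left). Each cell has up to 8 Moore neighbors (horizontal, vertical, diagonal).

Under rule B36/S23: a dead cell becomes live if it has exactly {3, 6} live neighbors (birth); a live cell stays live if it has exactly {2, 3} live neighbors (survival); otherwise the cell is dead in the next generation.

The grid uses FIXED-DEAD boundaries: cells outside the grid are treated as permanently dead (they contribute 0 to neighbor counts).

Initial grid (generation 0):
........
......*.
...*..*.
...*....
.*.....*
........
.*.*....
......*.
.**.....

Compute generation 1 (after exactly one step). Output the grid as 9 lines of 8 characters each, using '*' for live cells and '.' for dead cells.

Answer: ........
........
........
..*.....
........
..*.....
........
.*......
........

Derivation:
Simulating step by step:
Generation 0 (given above): 11 live cells
Generation 1: 3 live cells
(generation 1 grid is the final answer)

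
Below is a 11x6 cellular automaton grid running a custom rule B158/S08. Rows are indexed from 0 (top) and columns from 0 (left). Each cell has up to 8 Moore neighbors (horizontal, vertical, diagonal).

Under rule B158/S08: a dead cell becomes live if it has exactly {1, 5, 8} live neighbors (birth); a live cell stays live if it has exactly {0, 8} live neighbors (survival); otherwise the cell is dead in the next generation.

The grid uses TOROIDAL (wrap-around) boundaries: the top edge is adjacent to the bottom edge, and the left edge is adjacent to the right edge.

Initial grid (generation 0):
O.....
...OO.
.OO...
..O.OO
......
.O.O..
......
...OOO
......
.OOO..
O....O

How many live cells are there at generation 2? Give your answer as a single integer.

Answer: 20

Derivation:
Simulating step by step:
Generation 0 (given above): 18 live cells
Generation 1: 9 live cells
..O...
......
...O..
......
......
OO.OO.
.O....
O.O...
......
......
......
Generation 2: 20 live cells
.OOO..
.O..O.
..OOO.
..OOO.
......
......
......
...O.O
O.OO.O
......
.OOO..
Population at generation 2: 20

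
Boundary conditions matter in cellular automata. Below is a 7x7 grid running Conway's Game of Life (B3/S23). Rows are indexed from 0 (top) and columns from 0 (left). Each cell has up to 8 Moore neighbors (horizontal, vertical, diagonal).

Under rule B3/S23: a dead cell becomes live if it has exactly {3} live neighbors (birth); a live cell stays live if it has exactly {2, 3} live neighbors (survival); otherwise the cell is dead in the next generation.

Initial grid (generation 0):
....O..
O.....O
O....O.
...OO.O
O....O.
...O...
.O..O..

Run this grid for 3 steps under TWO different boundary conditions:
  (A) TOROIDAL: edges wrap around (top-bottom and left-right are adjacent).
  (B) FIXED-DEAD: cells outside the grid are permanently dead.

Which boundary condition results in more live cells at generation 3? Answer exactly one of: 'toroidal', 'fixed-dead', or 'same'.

Answer: toroidal

Derivation:
Under TOROIDAL boundary, generation 3:
OO...O.
.......
..O...O
OOOO.O.
....O.O
...O..O
....OOO
Population = 17

Under FIXED-DEAD boundary, generation 3:
.....O.
....O.O
...OO.O
...O..O
...O.O.
....O..
.......
Population = 11

Comparison: toroidal=17, fixed-dead=11 -> toroidal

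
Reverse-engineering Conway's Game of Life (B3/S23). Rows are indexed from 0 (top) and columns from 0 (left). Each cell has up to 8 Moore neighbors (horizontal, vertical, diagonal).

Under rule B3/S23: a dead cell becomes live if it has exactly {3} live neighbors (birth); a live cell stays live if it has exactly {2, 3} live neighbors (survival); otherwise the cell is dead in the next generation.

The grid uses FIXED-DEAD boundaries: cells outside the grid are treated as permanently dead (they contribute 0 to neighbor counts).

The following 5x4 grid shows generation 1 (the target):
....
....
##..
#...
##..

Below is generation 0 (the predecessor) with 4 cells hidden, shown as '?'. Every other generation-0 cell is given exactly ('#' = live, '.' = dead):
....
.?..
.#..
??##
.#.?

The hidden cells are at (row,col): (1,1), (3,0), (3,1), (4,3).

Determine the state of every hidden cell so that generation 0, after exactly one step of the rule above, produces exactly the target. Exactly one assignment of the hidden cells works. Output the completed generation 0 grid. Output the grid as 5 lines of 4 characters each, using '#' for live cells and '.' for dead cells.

Answer: ....
....
.#..
####
.#..

Derivation:
Hidden generation-0 cells (in order): (1,1), (3,0), (3,1), (4,3).
A hidden cell only influences target cells in its own 3x3 neighborhood. Try each of the 2^4 = 16 assignments, step the completed generation 0 forward once under B3/S23, and compare with the target:
  (1,1)=. (3,0)=. (3,1)=. (4,3)=. -> step gives (2,0)='.' but target has '#' -> reject
  (1,1)=. (3,0)=. (3,1)=. (4,3)=# -> step gives (2,0)='.' but target has '#' -> reject
  (1,1)=. (3,0)=. (3,1)=# (4,3)=. -> step gives (2,0)='.' but target has '#' -> reject
  (1,1)=. (3,0)=. (3,1)=# (4,3)=# -> step gives (2,0)='.' but target has '#' -> reject
  (1,1)=. (3,0)=# (3,1)=. (4,3)=. -> step gives (2,0)='.' but target has '#' -> reject
  (1,1)=. (3,0)=# (3,1)=. (4,3)=# -> step gives (2,0)='.' but target has '#' -> reject
  (1,1)=. (3,0)=# (3,1)=# (4,3)=. -> step reproduces the target at every cell -> ACCEPT
  (1,1)=. (3,0)=# (3,1)=# (4,3)=# -> step gives (3,3)='#' but target has '.' -> reject
  (1,1)=# (3,0)=. (3,1)=. (4,3)=. -> step gives (2,0)='.' but target has '#' -> reject
  (1,1)=# (3,0)=. (3,1)=. (4,3)=# -> step gives (2,0)='.' but target has '#' -> reject
  (1,1)=# (3,0)=. (3,1)=# (4,3)=. -> step gives (3,1)='#' but target has '.' -> reject
  (1,1)=# (3,0)=. (3,1)=# (4,3)=# -> step gives (3,1)='#' but target has '.' -> reject
  (1,1)=# (3,0)=# (3,1)=. (4,3)=. -> step gives (3,2)='#' but target has '.' -> reject
  (1,1)=# (3,0)=# (3,1)=. (4,3)=# -> step gives (3,3)='#' but target has '.' -> reject
  (1,1)=# (3,0)=# (3,1)=# (4,3)=. -> step gives (2,0)='.' but target has '#' -> reject
  (1,1)=# (3,0)=# (3,1)=# (4,3)=# -> step gives (2,0)='.' but target has '#' -> reject
Unique solution: (1,1)=dead, (3,0)=live, (3,1)=live, (4,3)=dead.
Check: live-neighbor counts of every cell in the completed generation 0:
0000
1110
3342
3441
3342
Applying B3/S23 to generation 0 with these counts gives:
....
....
##..
#...
##..
which matches the target exactly.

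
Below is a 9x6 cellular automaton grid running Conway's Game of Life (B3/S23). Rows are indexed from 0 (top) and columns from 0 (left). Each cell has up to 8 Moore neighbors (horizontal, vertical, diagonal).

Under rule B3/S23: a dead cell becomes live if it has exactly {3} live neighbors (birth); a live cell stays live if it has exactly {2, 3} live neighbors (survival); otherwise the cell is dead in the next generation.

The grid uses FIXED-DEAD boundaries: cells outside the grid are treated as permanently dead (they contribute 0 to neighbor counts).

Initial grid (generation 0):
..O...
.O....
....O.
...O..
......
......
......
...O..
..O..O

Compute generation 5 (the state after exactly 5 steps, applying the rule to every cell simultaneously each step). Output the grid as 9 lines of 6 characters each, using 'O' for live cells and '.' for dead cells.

Simulating step by step:
Generation 0 (given above): 7 live cells
Generation 1: 0 live cells
......
......
......
......
......
......
......
......
......
Generation 2: 0 live cells
......
......
......
......
......
......
......
......
......
Generation 3: 0 live cells
......
......
......
......
......
......
......
......
......
Generation 4: 0 live cells
......
......
......
......
......
......
......
......
......
Generation 5: 0 live cells
(generation 5 grid is the final answer)

Answer: ......
......
......
......
......
......
......
......
......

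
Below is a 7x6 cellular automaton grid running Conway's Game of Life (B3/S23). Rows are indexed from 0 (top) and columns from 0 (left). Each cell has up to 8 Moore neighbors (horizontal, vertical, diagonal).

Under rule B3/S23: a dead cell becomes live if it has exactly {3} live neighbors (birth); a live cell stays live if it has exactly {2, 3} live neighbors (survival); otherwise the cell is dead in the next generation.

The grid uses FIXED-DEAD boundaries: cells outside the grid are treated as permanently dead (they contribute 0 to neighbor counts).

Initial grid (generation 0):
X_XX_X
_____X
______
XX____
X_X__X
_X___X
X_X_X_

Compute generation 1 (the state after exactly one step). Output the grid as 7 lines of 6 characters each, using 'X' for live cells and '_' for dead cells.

Simulating step by step:
Generation 0 (given above): 15 live cells
Generation 1: 12 live cells
(generation 1 grid is the final answer)

Answer: ____X_
____X_
______
XX____
X_X___
X_XXXX
_X____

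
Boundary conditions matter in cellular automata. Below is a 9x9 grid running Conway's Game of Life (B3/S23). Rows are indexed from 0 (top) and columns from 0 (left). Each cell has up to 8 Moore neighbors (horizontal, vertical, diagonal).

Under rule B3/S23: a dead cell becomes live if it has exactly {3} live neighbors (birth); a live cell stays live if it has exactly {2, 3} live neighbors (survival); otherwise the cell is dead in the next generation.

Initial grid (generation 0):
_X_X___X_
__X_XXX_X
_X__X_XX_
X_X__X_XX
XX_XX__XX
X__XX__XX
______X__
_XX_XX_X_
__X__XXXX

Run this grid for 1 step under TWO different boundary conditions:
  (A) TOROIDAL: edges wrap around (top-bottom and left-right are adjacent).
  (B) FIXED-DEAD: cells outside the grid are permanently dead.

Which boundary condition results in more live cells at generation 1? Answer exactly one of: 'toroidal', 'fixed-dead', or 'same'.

Under TOROIDAL boundary, generation 1:
XX_X_____
XXX_X___X
_XX_X____
__X__X___
_____X___
_XXXXXX__
XXX___X__
_XXXX___X
X____X__X
Population = 32

Under FIXED-DEAD boundary, generation 1:
__XXXXXX_
_XX_X___X
_XX_X____
X_X__X___
X____X___
XXXXXXX_X
_XX___X_X
_XXXX___X
_XXXXX_XX
Population = 42

Comparison: toroidal=32, fixed-dead=42 -> fixed-dead

Answer: fixed-dead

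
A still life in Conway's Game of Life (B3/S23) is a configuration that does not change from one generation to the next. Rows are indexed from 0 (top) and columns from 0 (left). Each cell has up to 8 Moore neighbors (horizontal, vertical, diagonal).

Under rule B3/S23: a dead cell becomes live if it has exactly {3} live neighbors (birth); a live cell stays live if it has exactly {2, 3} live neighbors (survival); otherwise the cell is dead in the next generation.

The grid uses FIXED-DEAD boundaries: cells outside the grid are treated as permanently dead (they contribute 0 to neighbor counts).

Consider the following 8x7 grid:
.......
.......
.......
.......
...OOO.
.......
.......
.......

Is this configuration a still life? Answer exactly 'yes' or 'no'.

Compute generation 1 and compare to generation 0 (given above):
Generation 1:
.......
.......
.......
....O..
....O..
....O..
.......
.......
Cell (3,4) differs: gen0=0 vs gen1=1 -> NOT a still life.

Answer: no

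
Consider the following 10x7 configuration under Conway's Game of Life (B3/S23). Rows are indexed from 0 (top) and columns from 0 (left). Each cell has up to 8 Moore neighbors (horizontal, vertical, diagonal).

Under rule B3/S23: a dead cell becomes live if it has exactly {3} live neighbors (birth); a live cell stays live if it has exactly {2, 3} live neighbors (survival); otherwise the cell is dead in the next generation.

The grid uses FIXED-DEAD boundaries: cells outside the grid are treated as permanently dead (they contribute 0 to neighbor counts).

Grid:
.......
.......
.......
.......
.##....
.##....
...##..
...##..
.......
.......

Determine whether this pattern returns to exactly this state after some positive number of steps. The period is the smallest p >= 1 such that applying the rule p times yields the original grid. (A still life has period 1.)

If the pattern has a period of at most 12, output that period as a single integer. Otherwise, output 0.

Simulating and comparing each generation to the original:
Gen 0 (original, given above): 8 live cells
Gen 1: 6 live cells, differs from original
Gen 2: 8 live cells, MATCHES original -> period = 2

Answer: 2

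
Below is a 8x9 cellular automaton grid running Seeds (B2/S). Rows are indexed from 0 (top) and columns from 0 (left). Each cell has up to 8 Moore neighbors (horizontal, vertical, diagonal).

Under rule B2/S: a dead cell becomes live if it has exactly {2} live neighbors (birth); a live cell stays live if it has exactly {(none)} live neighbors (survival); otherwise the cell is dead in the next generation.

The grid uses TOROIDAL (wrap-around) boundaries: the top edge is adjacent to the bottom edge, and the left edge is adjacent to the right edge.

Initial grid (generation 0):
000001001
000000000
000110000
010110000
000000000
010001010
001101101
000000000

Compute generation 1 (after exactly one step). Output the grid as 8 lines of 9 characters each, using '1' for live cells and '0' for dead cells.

Answer: 000000000
000101000
000001000
000001000
110101100
100100001
110000000
101100001

Derivation:
Simulating step by step:
Generation 0 (given above): 15 live cells
Generation 1: 18 live cells
(generation 1 grid is the final answer)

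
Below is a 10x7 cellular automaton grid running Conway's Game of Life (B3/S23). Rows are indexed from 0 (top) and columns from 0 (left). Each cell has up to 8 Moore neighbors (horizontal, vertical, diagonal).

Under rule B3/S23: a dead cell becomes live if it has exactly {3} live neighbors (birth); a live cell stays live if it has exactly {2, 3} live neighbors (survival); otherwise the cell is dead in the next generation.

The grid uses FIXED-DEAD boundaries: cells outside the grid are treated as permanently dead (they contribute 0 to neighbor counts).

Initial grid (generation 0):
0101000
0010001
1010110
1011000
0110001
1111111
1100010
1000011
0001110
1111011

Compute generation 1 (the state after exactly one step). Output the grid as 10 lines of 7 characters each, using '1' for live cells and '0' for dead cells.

Simulating step by step:
Generation 0 (given above): 36 live cells
Generation 1: 25 live cells
(generation 1 grid is the final answer)

Answer: 0010000
0010110
0010110
1000110
0000001
0001101
0001000
1100001
1001000
0111011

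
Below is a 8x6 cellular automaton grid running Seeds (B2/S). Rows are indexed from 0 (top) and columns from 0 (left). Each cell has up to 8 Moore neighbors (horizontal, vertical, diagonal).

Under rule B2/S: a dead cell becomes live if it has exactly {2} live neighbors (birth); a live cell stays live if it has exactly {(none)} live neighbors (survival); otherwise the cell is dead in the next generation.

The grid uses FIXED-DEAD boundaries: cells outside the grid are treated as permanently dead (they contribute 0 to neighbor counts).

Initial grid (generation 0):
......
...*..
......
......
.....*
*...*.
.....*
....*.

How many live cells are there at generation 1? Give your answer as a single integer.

Simulating step by step:
Generation 0 (given above): 6 live cells
Generation 1: 3 live cells
......
......
......
......
....*.
......
...*..
.....*
Population at generation 1: 3

Answer: 3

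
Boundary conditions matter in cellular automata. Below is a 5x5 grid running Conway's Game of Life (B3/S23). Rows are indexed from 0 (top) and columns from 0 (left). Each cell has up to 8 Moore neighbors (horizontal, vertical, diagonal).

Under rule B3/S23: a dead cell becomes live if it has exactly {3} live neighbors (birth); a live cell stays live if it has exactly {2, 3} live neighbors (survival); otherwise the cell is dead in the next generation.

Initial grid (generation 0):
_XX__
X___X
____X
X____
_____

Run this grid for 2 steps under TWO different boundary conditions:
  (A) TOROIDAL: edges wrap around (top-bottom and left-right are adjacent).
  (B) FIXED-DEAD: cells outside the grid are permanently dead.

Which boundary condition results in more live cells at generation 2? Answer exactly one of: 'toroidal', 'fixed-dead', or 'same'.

Answer: toroidal

Derivation:
Under TOROIDAL boundary, generation 2:
_____
_XXX_
___XX
_____
XX___
Population = 7

Under FIXED-DEAD boundary, generation 2:
__X__
__X__
_____
_____
_____
Population = 2

Comparison: toroidal=7, fixed-dead=2 -> toroidal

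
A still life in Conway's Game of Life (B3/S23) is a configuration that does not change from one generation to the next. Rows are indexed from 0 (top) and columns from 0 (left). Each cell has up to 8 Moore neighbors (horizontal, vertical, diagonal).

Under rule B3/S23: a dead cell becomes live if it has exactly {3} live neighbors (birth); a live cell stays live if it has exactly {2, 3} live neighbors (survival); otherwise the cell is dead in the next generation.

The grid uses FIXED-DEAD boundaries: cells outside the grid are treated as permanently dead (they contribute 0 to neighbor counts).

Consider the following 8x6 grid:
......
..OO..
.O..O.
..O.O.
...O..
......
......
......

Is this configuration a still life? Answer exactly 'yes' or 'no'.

Answer: yes

Derivation:
Compute generation 1 and compare to generation 0 (given above):
Generation 1:
......
..OO..
.O..O.
..O.O.
...O..
......
......
......
The grids are IDENTICAL -> still life.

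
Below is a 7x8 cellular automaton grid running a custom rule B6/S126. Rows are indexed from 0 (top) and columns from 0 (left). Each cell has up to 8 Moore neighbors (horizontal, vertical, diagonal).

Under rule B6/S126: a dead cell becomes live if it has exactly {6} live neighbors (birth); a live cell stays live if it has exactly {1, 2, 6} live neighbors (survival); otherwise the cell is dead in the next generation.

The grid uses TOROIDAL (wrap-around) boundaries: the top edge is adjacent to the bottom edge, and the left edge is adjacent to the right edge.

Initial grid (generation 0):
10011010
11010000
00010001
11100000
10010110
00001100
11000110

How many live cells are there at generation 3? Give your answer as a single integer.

Simulating step by step:
Generation 0 (given above): 22 live cells
Generation 1: 10 live cells
00010010
01000000
00010001
00000000
10010010
00000000
11000000
Generation 2: 2 live cells
00000000
00000000
00000000
00000000
00000000
00000000
11000000
Generation 3: 2 live cells
00000000
00000000
00000000
00000000
00000000
00000000
11000000
Population at generation 3: 2

Answer: 2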